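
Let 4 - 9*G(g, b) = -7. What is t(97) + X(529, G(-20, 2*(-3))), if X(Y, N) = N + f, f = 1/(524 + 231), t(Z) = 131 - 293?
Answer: -1092476/6795 ≈ -160.78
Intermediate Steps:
G(g, b) = 11/9 (G(g, b) = 4/9 - 1/9*(-7) = 4/9 + 7/9 = 11/9)
t(Z) = -162
f = 1/755 ≈ 0.0013245
X(Y, N) = 1/755 + N (X(Y, N) = N + 1/755 = 1/755 + N)
t(97) + X(529, G(-20, 2*(-3))) = -162 + (1/755 + 11/9) = -162 + 8314/6795 = -1092476/6795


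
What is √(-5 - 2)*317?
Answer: 317*I*√7 ≈ 838.7*I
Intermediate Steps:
√(-5 - 2)*317 = √(-7)*317 = (I*√7)*317 = 317*I*√7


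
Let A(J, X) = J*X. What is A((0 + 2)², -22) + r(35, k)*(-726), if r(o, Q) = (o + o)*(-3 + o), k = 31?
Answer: -1626328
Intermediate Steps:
r(o, Q) = 2*o*(-3 + o) (r(o, Q) = (2*o)*(-3 + o) = 2*o*(-3 + o))
A((0 + 2)², -22) + r(35, k)*(-726) = (0 + 2)²*(-22) + (2*35*(-3 + 35))*(-726) = 2²*(-22) + (2*35*32)*(-726) = 4*(-22) + 2240*(-726) = -88 - 1626240 = -1626328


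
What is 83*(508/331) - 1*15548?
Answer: -5104224/331 ≈ -15421.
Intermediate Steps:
83*(508/331) - 1*15548 = 83*(508*(1/331)) - 15548 = 83*(508/331) - 15548 = 42164/331 - 15548 = -5104224/331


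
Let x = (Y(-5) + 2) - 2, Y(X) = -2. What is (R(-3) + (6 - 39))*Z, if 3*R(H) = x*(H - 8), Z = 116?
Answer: -8932/3 ≈ -2977.3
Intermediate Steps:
x = -2 (x = (-2 + 2) - 2 = 0 - 2 = -2)
R(H) = 16/3 - 2*H/3 (R(H) = (-2*(H - 8))/3 = (-2*(-8 + H))/3 = (16 - 2*H)/3 = 16/3 - 2*H/3)
(R(-3) + (6 - 39))*Z = ((16/3 - ⅔*(-3)) + (6 - 39))*116 = ((16/3 + 2) - 33)*116 = (22/3 - 33)*116 = -77/3*116 = -8932/3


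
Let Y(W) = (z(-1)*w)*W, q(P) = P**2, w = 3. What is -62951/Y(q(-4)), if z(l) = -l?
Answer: -62951/48 ≈ -1311.5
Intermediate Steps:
Y(W) = 3*W (Y(W) = (-1*(-1)*3)*W = (1*3)*W = 3*W)
-62951/Y(q(-4)) = -62951/(3*(-4)**2) = -62951/(3*16) = -62951/48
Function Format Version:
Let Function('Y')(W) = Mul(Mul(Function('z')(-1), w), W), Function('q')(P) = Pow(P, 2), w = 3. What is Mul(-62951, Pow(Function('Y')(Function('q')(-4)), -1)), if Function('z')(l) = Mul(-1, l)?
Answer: Rational(-62951, 48) ≈ -1311.5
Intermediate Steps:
Function('Y')(W) = Mul(3, W) (Function('Y')(W) = Mul(Mul(Mul(-1, -1), 3), W) = Mul(Mul(1, 3), W) = Mul(3, W))
Mul(-62951, Pow(Function('Y')(Function('q')(-4)), -1)) = Mul(-62951, Pow(Mul(3, Pow(-4, 2)), -1)) = Mul(-62951, Pow(Mul(3, 16), -1)) = Mul(-62951, Pow(48, -1)) = Mul(-62951, Rational(1, 48)) = Rational(-62951, 48)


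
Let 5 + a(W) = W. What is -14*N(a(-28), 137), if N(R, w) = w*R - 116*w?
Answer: 285782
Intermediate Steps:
a(W) = -5 + W
N(R, w) = -116*w + R*w (N(R, w) = R*w - 116*w = -116*w + R*w)
-14*N(a(-28), 137) = -1918*(-116 + (-5 - 28)) = -1918*(-116 - 33) = -1918*(-149) = -14*(-20413) = 285782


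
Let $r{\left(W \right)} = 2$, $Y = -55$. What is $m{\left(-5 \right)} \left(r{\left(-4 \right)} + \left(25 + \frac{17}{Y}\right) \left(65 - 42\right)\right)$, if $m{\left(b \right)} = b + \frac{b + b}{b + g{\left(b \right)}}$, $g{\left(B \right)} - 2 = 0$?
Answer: $- \frac{10448}{11} \approx -949.82$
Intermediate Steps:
$g{\left(B \right)} = 2$ ($g{\left(B \right)} = 2 + 0 = 2$)
$m{\left(b \right)} = b + \frac{2 b}{2 + b}$ ($m{\left(b \right)} = b + \frac{b + b}{b + 2} = b + \frac{2 b}{2 + b}$)
$m{\left(-5 \right)} \left(r{\left(-4 \right)} + \left(25 + \frac{17}{Y}\right) \left(65 - 42\right)\right) = - \frac{5 \left(4 - 5\right)}{2 - 5} \left(2 + \left(25 + \frac{17}{-55}\right) \left(65 - 42\right)\right) = \left(-5\right) \frac{1}{-3} \left(-1\right) \left(2 + \left(25 + 17 \left(- \frac{1}{55}\right)\right) 23\right) = \left(-5\right) \left(- \frac{1}{3}\right) \left(-1\right) \left(2 + \left(25 - \frac{17}{55}\right) 23\right) = - \frac{5 \left(2 + \frac{1358}{55} \cdot 23\right)}{3} = - \frac{5 \left(2 + \frac{31234}{55}\right)}{3} = \left(- \frac{5}{3}\right) \frac{31344}{55} = - \frac{10448}{11}$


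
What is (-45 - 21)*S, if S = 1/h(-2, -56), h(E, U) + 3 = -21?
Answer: 11/4 ≈ 2.7500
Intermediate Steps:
h(E, U) = -24 (h(E, U) = -3 - 21 = -24)
S = -1/24 (S = 1/(-24) = -1/24 ≈ -0.041667)
(-45 - 21)*S = (-45 - 21)*(-1/24) = -66*(-1/24) = 11/4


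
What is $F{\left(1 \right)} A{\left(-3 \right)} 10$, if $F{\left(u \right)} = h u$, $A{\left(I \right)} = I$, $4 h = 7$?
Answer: $- \frac{105}{2} \approx -52.5$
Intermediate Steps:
$h = \frac{7}{4}$ ($h = \frac{1}{4} \cdot 7 = \frac{7}{4} \approx 1.75$)
$F{\left(u \right)} = \frac{7 u}{4}$
$F{\left(1 \right)} A{\left(-3 \right)} 10 = \frac{7}{4} \cdot 1 \left(-3\right) 10 = \frac{7}{4} \left(-3\right) 10 = \left(- \frac{21}{4}\right) 10 = - \frac{105}{2}$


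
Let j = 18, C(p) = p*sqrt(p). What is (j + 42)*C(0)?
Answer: 0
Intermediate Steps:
C(p) = p**(3/2)
(j + 42)*C(0) = (18 + 42)*0**(3/2) = 60*0 = 0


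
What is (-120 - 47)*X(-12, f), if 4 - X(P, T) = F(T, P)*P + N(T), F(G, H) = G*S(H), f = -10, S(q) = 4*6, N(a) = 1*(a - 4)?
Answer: 477954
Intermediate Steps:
N(a) = -4 + a (N(a) = 1*(-4 + a) = -4 + a)
S(q) = 24
F(G, H) = 24*G (F(G, H) = G*24 = 24*G)
X(P, T) = 8 - T - 24*P*T (X(P, T) = 4 - ((24*T)*P + (-4 + T)) = 4 - (24*P*T + (-4 + T)) = 4 - (-4 + T + 24*P*T) = 4 + (4 - T - 24*P*T) = 8 - T - 24*P*T)
(-120 - 47)*X(-12, f) = (-120 - 47)*(8 - 1*(-10) - 24*(-12)*(-10)) = -167*(8 + 10 - 2880) = -167*(-2862) = 477954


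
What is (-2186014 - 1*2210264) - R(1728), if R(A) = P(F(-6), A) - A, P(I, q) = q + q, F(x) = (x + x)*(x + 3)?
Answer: -4398006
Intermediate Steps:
F(x) = 2*x*(3 + x) (F(x) = (2*x)*(3 + x) = 2*x*(3 + x))
P(I, q) = 2*q
R(A) = A (R(A) = 2*A - A = A)
(-2186014 - 1*2210264) - R(1728) = (-2186014 - 1*2210264) - 1*1728 = (-2186014 - 2210264) - 1728 = -4396278 - 1728 = -4398006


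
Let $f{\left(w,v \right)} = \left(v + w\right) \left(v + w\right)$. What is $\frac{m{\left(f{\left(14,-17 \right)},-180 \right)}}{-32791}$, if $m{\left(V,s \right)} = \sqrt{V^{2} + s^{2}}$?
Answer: $- \frac{9 \sqrt{401}}{32791} \approx -0.0054962$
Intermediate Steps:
$f{\left(w,v \right)} = \left(v + w\right)^{2}$
$\frac{m{\left(f{\left(14,-17 \right)},-180 \right)}}{-32791} = \frac{\sqrt{\left(\left(-17 + 14\right)^{2}\right)^{2} + \left(-180\right)^{2}}}{-32791} = \sqrt{\left(\left(-3\right)^{2}\right)^{2} + 32400} \left(- \frac{1}{32791}\right) = \sqrt{9^{2} + 32400} \left(- \frac{1}{32791}\right) = \sqrt{81 + 32400} \left(- \frac{1}{32791}\right) = \sqrt{32481} \left(- \frac{1}{32791}\right) = 9 \sqrt{401} \left(- \frac{1}{32791}\right) = - \frac{9 \sqrt{401}}{32791}$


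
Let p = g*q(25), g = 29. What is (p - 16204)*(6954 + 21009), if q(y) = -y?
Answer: -473385627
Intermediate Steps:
p = -725 (p = 29*(-1*25) = 29*(-25) = -725)
(p - 16204)*(6954 + 21009) = (-725 - 16204)*(6954 + 21009) = -16929*27963 = -473385627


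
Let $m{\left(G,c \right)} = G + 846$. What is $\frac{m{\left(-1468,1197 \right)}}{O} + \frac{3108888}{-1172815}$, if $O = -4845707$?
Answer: $- \frac{15064030852886}{5683117855205} \approx -2.6507$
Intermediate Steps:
$m{\left(G,c \right)} = 846 + G$
$\frac{m{\left(-1468,1197 \right)}}{O} + \frac{3108888}{-1172815} = \frac{846 - 1468}{-4845707} + \frac{3108888}{-1172815} = \left(-622\right) \left(- \frac{1}{4845707}\right) + 3108888 \left(- \frac{1}{1172815}\right) = \frac{622}{4845707} - \frac{3108888}{1172815} = - \frac{15064030852886}{5683117855205}$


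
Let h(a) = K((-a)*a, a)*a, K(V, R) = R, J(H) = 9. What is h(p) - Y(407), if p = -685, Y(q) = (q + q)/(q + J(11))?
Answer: 97598393/208 ≈ 4.6922e+5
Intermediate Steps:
Y(q) = 2*q/(9 + q) (Y(q) = (q + q)/(q + 9) = (2*q)/(9 + q) = 2*q/(9 + q))
h(a) = a**2 (h(a) = a*a = a**2)
h(p) - Y(407) = (-685)**2 - 2*407/(9 + 407) = 469225 - 2*407/416 = 469225 - 1*407/208 = 469225 - 407/208 = 97598393/208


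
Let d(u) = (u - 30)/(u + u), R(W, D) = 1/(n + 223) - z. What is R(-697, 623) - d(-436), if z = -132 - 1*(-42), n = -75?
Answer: 360842/4033 ≈ 89.472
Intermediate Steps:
z = -90 (z = -132 + 42 = -90)
R(W, D) = 13321/148 (R(W, D) = 1/(-75 + 223) - 1*(-90) = 1/148 + 90 = 13321/148)
d(u) = (-30 + u)/(2*u) (d(u) = (-30 + u)/((2*u)) = (-30 + u)*(1/(2*u)) = (-30 + u)/(2*u))
R(-697, 623) - d(-436) = 13321/148 - (-30 - 436)/(2*(-436)) = 13321/148 - (-1)*(-466)/(2*436) = 13321/148 - 1*233/436 = 13321/148 - 233/436 = 360842/4033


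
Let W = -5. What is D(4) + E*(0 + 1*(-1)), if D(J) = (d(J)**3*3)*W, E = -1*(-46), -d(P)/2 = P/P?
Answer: 74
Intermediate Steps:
d(P) = -2 (d(P) = -2*P/P = -2*1 = -2)
E = 46
D(J) = 120 (D(J) = ((-2)**3*3)*(-5) = -8*3*(-5) = -24*(-5) = 120)
D(4) + E*(0 + 1*(-1)) = 120 + 46*(0 + 1*(-1)) = 120 + 46*(0 - 1) = 120 + 46*(-1) = 120 - 46 = 74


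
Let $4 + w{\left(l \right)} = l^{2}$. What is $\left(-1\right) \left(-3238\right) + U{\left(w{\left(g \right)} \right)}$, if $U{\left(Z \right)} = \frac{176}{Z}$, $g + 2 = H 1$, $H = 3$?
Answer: $\frac{9538}{3} \approx 3179.3$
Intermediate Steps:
$g = 1$ ($g = -2 + 3 \cdot 1 = -2 + 3 = 1$)
$w{\left(l \right)} = -4 + l^{2}$
$\left(-1\right) \left(-3238\right) + U{\left(w{\left(g \right)} \right)} = \left(-1\right) \left(-3238\right) + \frac{176}{-4 + 1^{2}} = 3238 + \frac{176}{-4 + 1} = 3238 + \frac{176}{-3} = 3238 + 176 \left(- \frac{1}{3}\right) = 3238 - \frac{176}{3} = \frac{9538}{3}$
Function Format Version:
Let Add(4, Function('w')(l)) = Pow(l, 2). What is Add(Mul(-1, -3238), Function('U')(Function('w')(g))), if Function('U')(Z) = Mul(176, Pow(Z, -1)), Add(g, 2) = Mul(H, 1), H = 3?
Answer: Rational(9538, 3) ≈ 3179.3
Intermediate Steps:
g = 1 (g = Add(-2, Mul(3, 1)) = Add(-2, 3) = 1)
Function('w')(l) = Add(-4, Pow(l, 2))
Add(Mul(-1, -3238), Function('U')(Function('w')(g))) = Add(Mul(-1, -3238), Mul(176, Pow(Add(-4, Pow(1, 2)), -1))) = Add(3238, Mul(176, Pow(Add(-4, 1), -1))) = Add(3238, Mul(176, Pow(-3, -1))) = Add(3238, Mul(176, Rational(-1, 3))) = Add(3238, Rational(-176, 3)) = Rational(9538, 3)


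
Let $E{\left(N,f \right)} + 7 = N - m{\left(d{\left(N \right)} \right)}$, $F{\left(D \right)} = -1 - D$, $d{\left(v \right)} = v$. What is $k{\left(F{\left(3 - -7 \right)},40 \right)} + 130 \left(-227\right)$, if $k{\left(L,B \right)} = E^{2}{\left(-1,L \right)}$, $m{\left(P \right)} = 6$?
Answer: $-29314$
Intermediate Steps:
$E{\left(N,f \right)} = -13 + N$ ($E{\left(N,f \right)} = -7 + \left(N - 6\right) = -7 + \left(-6 + N\right) = -13 + N$)
$k{\left(L,B \right)} = 196$ ($k{\left(L,B \right)} = \left(-13 - 1\right)^{2} = \left(-14\right)^{2} = 196$)
$k{\left(F{\left(3 - -7 \right)},40 \right)} + 130 \left(-227\right) = 196 + 130 \left(-227\right) = 196 - 29510 = -29314$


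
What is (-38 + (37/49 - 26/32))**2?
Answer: 890246569/614656 ≈ 1448.4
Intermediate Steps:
(-38 + (37/49 - 26/32))**2 = (-38 + (37*(1/49) - 26*1/32))**2 = (-38 + (37/49 - 13/16))**2 = (-38 - 45/784)**2 = (-29837/784)**2 = 890246569/614656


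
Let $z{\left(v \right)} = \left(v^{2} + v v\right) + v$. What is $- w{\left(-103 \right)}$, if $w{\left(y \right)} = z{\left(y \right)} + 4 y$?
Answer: $-20703$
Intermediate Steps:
$z{\left(v \right)} = v + 2 v^{2}$ ($z{\left(v \right)} = \left(v^{2} + v^{2}\right) + v = 2 v^{2} + v = v + 2 v^{2}$)
$w{\left(y \right)} = 4 y + y \left(1 + 2 y\right)$ ($w{\left(y \right)} = y \left(1 + 2 y\right) + 4 y = 4 y + y \left(1 + 2 y\right)$)
$- w{\left(-103 \right)} = - \left(-103\right) \left(5 + 2 \left(-103\right)\right) = - \left(-103\right) \left(5 - 206\right) = - \left(-103\right) \left(-201\right) = \left(-1\right) 20703 = -20703$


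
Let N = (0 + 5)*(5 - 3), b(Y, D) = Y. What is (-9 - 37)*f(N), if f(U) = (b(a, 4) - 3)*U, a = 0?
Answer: 1380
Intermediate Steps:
N = 10 (N = 5*2 = 10)
f(U) = -3*U (f(U) = (0 - 3)*U = -3*U)
(-9 - 37)*f(N) = (-9 - 37)*(-3*10) = -46*(-30) = 1380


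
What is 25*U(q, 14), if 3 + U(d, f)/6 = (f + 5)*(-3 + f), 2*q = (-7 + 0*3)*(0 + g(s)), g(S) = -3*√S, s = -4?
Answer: 30900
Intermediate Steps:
q = 21*I (q = ((-7 + 0*3)*(0 - 6*I))/2 = ((-7 + 0)*(0 - 6*I))/2 = (-7*(0 - 6*I))/2 = (-(-42)*I)/2 = (42*I)/2 = 21*I ≈ 21.0*I)
U(d, f) = -18 + 6*(-3 + f)*(5 + f) (U(d, f) = -18 + 6*((f + 5)*(-3 + f)) = -18 + 6*((5 + f)*(-3 + f)) = -18 + 6*((-3 + f)*(5 + f)) = -18 + 6*(-3 + f)*(5 + f))
25*U(q, 14) = 25*(-108 + 6*14² + 12*14) = 25*(-108 + 6*196 + 168) = 25*(-108 + 1176 + 168) = 25*1236 = 30900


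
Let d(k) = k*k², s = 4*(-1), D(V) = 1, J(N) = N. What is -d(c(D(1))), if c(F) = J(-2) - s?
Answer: -8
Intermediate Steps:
s = -4
c(F) = 2 (c(F) = -2 - 1*(-4) = -2 + 4 = 2)
d(k) = k³
-d(c(D(1))) = -1*2³ = -1*8 = -8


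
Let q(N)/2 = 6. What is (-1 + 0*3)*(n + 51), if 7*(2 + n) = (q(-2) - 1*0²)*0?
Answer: -49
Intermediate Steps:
q(N) = 12 (q(N) = 2*6 = 12)
n = -2 (n = -2 + ((12 - 1*0²)*0)/7 = -2 + ((12 - 1*0)*0)/7 = -2 + ((12 + 0)*0)/7 = -2 + (12*0)/7 = -2 + (⅐)*0 = -2 + 0 = -2)
(-1 + 0*3)*(n + 51) = (-1 + 0*3)*(-2 + 51) = (-1 + 0)*49 = -1*49 = -49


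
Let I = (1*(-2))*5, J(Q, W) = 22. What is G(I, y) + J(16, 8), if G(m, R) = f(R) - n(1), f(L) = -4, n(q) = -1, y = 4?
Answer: 19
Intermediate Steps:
I = -10 (I = -2*5 = -10)
G(m, R) = -3 (G(m, R) = -4 - 1*(-1) = -4 + 1 = -3)
G(I, y) + J(16, 8) = -3 + 22 = 19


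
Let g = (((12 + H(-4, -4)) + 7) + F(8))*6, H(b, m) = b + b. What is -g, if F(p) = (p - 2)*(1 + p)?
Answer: -390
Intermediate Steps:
H(b, m) = 2*b
F(p) = (1 + p)*(-2 + p) (F(p) = (-2 + p)*(1 + p) = (1 + p)*(-2 + p))
g = 390 (g = (((12 + 2*(-4)) + 7) + (-2 + 8**2 - 1*8))*6 = (((12 - 8) + 7) + (-2 + 64 - 8))*6 = ((4 + 7) + 54)*6 = (11 + 54)*6 = 65*6 = 390)
-g = -1*390 = -390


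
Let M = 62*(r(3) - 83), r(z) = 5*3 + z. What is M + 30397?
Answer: 26367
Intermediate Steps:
r(z) = 15 + z
M = -4030 (M = 62*((15 + 3) - 83) = 62*(18 - 83) = 62*(-65) = -4030)
M + 30397 = -4030 + 30397 = 26367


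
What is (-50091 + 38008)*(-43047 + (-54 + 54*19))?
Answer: 508392225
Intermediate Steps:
(-50091 + 38008)*(-43047 + (-54 + 54*19)) = -12083*(-43047 + (-54 + 1026)) = -12083*(-43047 + 972) = -12083*(-42075) = 508392225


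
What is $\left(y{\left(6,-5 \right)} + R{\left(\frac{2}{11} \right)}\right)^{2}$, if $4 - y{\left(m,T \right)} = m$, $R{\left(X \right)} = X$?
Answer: $\frac{400}{121} \approx 3.3058$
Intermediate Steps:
$y{\left(m,T \right)} = 4 - m$
$\left(y{\left(6,-5 \right)} + R{\left(\frac{2}{11} \right)}\right)^{2} = \left(\left(4 - 6\right) + \frac{2}{11}\right)^{2} = \left(\left(4 - 6\right) + 2 \cdot \frac{1}{11}\right)^{2} = \left(-2 + \frac{2}{11}\right)^{2} = \left(- \frac{20}{11}\right)^{2} = \frac{400}{121}$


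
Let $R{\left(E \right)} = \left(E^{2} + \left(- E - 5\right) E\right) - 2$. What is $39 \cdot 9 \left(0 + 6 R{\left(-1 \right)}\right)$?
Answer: $6318$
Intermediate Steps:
$R{\left(E \right)} = -2 + E^{2} + E \left(-5 - E\right)$ ($R{\left(E \right)} = \left(E^{2} + \left(-5 - E\right) E\right) - 2 = \left(E^{2} + E \left(-5 - E\right)\right) - 2 = -2 + E^{2} + E \left(-5 - E\right)$)
$39 \cdot 9 \left(0 + 6 R{\left(-1 \right)}\right) = 39 \cdot 9 \left(0 + 6 \left(-2 - -5\right)\right) = 351 \left(0 + 6 \left(-2 + 5\right)\right) = 351 \left(0 + 6 \cdot 3\right) = 351 \left(0 + 18\right) = 351 \cdot 18 = 6318$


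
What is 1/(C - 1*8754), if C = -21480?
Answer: -1/30234 ≈ -3.3075e-5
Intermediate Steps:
1/(C - 1*8754) = 1/(-21480 - 1*8754) = 1/(-21480 - 8754) = 1/(-30234) = -1/30234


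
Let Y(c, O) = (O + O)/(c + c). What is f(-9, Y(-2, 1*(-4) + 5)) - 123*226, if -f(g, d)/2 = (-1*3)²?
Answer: -27816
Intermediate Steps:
Y(c, O) = O/c (Y(c, O) = (2*O)/((2*c)) = (2*O)*(1/(2*c)) = O/c)
f(g, d) = -18 (f(g, d) = -2*(-1*3)² = -2*(-3)² = -2*9 = -18)
f(-9, Y(-2, 1*(-4) + 5)) - 123*226 = -18 - 123*226 = -18 - 27798 = -27816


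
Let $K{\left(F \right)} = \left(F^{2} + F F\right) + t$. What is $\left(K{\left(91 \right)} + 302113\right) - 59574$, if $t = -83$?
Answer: $259018$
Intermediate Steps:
$K{\left(F \right)} = -83 + 2 F^{2}$ ($K{\left(F \right)} = \left(F^{2} + F F\right) - 83 = \left(F^{2} + F^{2}\right) - 83 = 2 F^{2} - 83 = -83 + 2 F^{2}$)
$\left(K{\left(91 \right)} + 302113\right) - 59574 = \left(\left(-83 + 2 \cdot 91^{2}\right) + 302113\right) - 59574 = \left(\left(-83 + 2 \cdot 8281\right) + 302113\right) - 59574 = \left(\left(-83 + 16562\right) + 302113\right) - 59574 = \left(16479 + 302113\right) - 59574 = 318592 - 59574 = 259018$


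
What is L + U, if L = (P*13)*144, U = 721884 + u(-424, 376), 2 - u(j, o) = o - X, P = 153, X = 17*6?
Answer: 1008028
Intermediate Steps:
X = 102
u(j, o) = 104 - o (u(j, o) = 2 - (o - 1*102) = 2 - (o - 102) = 2 - (-102 + o) = 2 + (102 - o) = 104 - o)
U = 721612 (U = 721884 + (104 - 1*376) = 721884 + (104 - 376) = 721884 - 272 = 721612)
L = 286416 (L = (153*13)*144 = 1989*144 = 286416)
L + U = 286416 + 721612 = 1008028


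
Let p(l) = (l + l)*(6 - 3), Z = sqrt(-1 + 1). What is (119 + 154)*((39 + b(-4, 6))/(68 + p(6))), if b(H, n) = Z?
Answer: 819/8 ≈ 102.38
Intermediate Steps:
Z = 0 (Z = sqrt(0) = 0)
p(l) = 6*l (p(l) = (2*l)*3 = 6*l)
b(H, n) = 0
(119 + 154)*((39 + b(-4, 6))/(68 + p(6))) = (119 + 154)*((39 + 0)/(68 + 6*6)) = 273*(39/(68 + 36)) = 273*(39/104) = 273*(39*(1/104)) = 273*(3/8) = 819/8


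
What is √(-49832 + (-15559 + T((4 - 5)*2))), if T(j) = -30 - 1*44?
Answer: I*√65465 ≈ 255.86*I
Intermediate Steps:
T(j) = -74 (T(j) = -30 - 44 = -74)
√(-49832 + (-15559 + T((4 - 5)*2))) = √(-49832 + (-15559 - 74)) = √(-49832 - 15633) = √(-65465) = I*√65465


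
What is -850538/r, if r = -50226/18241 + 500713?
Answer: -15514663658/9133455607 ≈ -1.6987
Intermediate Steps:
r = 9133455607/18241 (r = -50226*1/18241 + 500713 = -50226/18241 + 500713 = 9133455607/18241 ≈ 5.0071e+5)
-850538/r = -850538/9133455607/18241 = -850538*18241/9133455607 = -15514663658/9133455607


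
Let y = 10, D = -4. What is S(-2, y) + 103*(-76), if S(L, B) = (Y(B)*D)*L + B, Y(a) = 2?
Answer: -7802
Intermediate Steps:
S(L, B) = B - 8*L (S(L, B) = (2*(-4))*L + B = -8*L + B = B - 8*L)
S(-2, y) + 103*(-76) = (10 - 8*(-2)) + 103*(-76) = (10 + 16) - 7828 = 26 - 7828 = -7802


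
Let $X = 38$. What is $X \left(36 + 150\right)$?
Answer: $7068$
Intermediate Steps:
$X \left(36 + 150\right) = 38 \left(36 + 150\right) = 38 \cdot 186 = 7068$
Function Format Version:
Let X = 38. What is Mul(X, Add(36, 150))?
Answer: 7068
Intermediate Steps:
Mul(X, Add(36, 150)) = Mul(38, Add(36, 150)) = Mul(38, 186) = 7068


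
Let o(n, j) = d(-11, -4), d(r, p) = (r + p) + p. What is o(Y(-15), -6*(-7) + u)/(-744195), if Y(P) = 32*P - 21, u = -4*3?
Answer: 19/744195 ≈ 2.5531e-5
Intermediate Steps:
u = -12
Y(P) = -21 + 32*P
d(r, p) = r + 2*p (d(r, p) = (p + r) + p = r + 2*p)
o(n, j) = -19 (o(n, j) = -11 + 2*(-4) = -11 - 8 = -19)
o(Y(-15), -6*(-7) + u)/(-744195) = -19/(-744195) = -19*(-1/744195) = 19/744195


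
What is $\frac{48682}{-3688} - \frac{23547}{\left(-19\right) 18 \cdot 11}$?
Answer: $- \frac{8025029}{1156188} \approx -6.9409$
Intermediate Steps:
$\frac{48682}{-3688} - \frac{23547}{\left(-19\right) 18 \cdot 11} = 48682 \left(- \frac{1}{3688}\right) - \frac{23547}{\left(-342\right) 11} = - \frac{24341}{1844} - \frac{23547}{-3762} = - \frac{24341}{1844} - - \frac{7849}{1254} = - \frac{24341}{1844} + \frac{7849}{1254} = - \frac{8025029}{1156188}$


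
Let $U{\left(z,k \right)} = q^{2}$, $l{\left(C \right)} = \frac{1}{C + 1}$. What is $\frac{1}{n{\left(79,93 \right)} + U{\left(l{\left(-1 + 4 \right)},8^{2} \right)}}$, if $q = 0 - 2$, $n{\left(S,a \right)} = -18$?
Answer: $- \frac{1}{14} \approx -0.071429$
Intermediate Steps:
$l{\left(C \right)} = \frac{1}{1 + C}$
$q = -2$ ($q = 0 - 2 = -2$)
$U{\left(z,k \right)} = 4$ ($U{\left(z,k \right)} = \left(-2\right)^{2} = 4$)
$\frac{1}{n{\left(79,93 \right)} + U{\left(l{\left(-1 + 4 \right)},8^{2} \right)}} = \frac{1}{-18 + 4} = \frac{1}{-14} = - \frac{1}{14}$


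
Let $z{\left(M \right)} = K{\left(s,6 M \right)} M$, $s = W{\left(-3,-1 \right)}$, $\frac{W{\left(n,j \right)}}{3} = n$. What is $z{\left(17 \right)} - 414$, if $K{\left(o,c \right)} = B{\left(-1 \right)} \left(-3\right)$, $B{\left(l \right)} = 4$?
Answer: $-618$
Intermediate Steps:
$W{\left(n,j \right)} = 3 n$
$s = -9$ ($s = 3 \left(-3\right) = -9$)
$K{\left(o,c \right)} = -12$ ($K{\left(o,c \right)} = 4 \left(-3\right) = -12$)
$z{\left(M \right)} = - 12 M$
$z{\left(17 \right)} - 414 = \left(-12\right) 17 - 414 = -204 - 414 = -618$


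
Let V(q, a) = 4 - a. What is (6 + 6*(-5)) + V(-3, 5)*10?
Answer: -34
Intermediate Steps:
(6 + 6*(-5)) + V(-3, 5)*10 = (6 + 6*(-5)) + (4 - 1*5)*10 = (6 - 30) + (4 - 5)*10 = -24 - 1*10 = -24 - 10 = -34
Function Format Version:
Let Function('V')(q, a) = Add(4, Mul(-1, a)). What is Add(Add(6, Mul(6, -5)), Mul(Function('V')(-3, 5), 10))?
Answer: -34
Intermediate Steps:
Add(Add(6, Mul(6, -5)), Mul(Function('V')(-3, 5), 10)) = Add(Add(6, Mul(6, -5)), Mul(Add(4, Mul(-1, 5)), 10)) = Add(Add(6, -30), Mul(Add(4, -5), 10)) = Add(-24, Mul(-1, 10)) = Add(-24, -10) = -34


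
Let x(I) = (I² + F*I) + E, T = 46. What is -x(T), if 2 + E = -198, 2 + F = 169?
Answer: -9598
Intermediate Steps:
F = 167 (F = -2 + 169 = 167)
E = -200 (E = -2 - 198 = -200)
x(I) = -200 + I² + 167*I (x(I) = (I² + 167*I) - 200 = -200 + I² + 167*I)
-x(T) = -(-200 + 46² + 167*46) = -(-200 + 2116 + 7682) = -1*9598 = -9598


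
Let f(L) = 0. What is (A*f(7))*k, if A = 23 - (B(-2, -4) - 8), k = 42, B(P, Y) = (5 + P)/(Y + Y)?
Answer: 0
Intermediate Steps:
B(P, Y) = (5 + P)/(2*Y) (B(P, Y) = (5 + P)/((2*Y)) = (5 + P)*(1/(2*Y)) = (5 + P)/(2*Y))
A = 251/8 (A = 23 - ((½)*(5 - 2)/(-4) - 8) = 23 - ((½)*(-¼)*3 - 8) = 23 - (-3/8 - 8) = 23 - 1*(-67/8) = 23 + 67/8 = 251/8 ≈ 31.375)
(A*f(7))*k = ((251/8)*0)*42 = 0*42 = 0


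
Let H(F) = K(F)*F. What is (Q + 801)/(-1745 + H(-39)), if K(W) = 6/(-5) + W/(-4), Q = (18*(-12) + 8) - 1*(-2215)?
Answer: -56160/41569 ≈ -1.3510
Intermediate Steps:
Q = 2007 (Q = (-216 + 8) + 2215 = -208 + 2215 = 2007)
K(W) = -6/5 - W/4 (K(W) = 6*(-1/5) + W*(-1/4) = -6/5 - W/4)
H(F) = F*(-6/5 - F/4) (H(F) = (-6/5 - F/4)*F = F*(-6/5 - F/4))
(Q + 801)/(-1745 + H(-39)) = (2007 + 801)/(-1745 - 1/20*(-39)*(24 + 5*(-39))) = 2808/(-1745 - 1/20*(-39)*(24 - 195)) = 2808/(-1745 - 1/20*(-39)*(-171)) = 2808/(-1745 - 6669/20) = 2808/(-41569/20) = 2808*(-20/41569) = -56160/41569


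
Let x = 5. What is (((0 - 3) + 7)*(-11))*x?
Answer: -220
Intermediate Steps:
(((0 - 3) + 7)*(-11))*x = (((0 - 3) + 7)*(-11))*5 = ((-3 + 7)*(-11))*5 = (4*(-11))*5 = -44*5 = -220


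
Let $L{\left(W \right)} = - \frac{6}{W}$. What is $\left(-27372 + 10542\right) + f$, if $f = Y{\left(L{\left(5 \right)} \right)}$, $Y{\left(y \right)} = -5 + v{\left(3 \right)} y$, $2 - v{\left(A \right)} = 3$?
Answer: $- \frac{84169}{5} \approx -16834.0$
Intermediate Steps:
$v{\left(A \right)} = -1$ ($v{\left(A \right)} = 2 - 3 = -1$)
$Y{\left(y \right)} = -5 - y$
$f = - \frac{19}{5}$ ($f = -5 - - \frac{6}{5} = -5 + \frac{6}{5} = - \frac{19}{5} \approx -3.8$)
$\left(-27372 + 10542\right) + f = \left(-27372 + 10542\right) - \frac{19}{5} = -16830 - \frac{19}{5} = - \frac{84169}{5}$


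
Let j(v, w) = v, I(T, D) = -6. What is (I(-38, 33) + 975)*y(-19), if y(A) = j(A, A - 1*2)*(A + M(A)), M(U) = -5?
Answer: 441864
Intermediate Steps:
y(A) = A*(-5 + A) (y(A) = A*(A - 5) = A*(-5 + A))
(I(-38, 33) + 975)*y(-19) = (-6 + 975)*(-19*(-5 - 19)) = 969*(-19*(-24)) = 969*456 = 441864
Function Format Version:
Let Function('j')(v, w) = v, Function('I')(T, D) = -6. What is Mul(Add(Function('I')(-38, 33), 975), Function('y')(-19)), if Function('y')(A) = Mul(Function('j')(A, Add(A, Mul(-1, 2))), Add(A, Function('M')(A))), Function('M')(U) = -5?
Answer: 441864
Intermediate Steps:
Function('y')(A) = Mul(A, Add(-5, A)) (Function('y')(A) = Mul(A, Add(A, -5)) = Mul(A, Add(-5, A)))
Mul(Add(Function('I')(-38, 33), 975), Function('y')(-19)) = Mul(Add(-6, 975), Mul(-19, Add(-5, -19))) = Mul(969, Mul(-19, -24)) = Mul(969, 456) = 441864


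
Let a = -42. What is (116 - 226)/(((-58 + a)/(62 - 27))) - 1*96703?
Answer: -193329/2 ≈ -96665.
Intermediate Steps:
(116 - 226)/(((-58 + a)/(62 - 27))) - 1*96703 = (116 - 226)/(((-58 - 42)/(62 - 27))) - 1*96703 = -110/(-100/35) - 96703 = -110/(-100*1/35) - 96703 = -110/(-20/7) - 96703 = -7/20*(-110) - 96703 = 77/2 - 96703 = -193329/2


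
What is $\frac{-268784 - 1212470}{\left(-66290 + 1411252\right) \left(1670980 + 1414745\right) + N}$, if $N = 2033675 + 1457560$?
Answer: $- \frac{1481254}{4150186358685} \approx -3.5691 \cdot 10^{-7}$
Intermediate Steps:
$N = 3491235$
$\frac{-268784 - 1212470}{\left(-66290 + 1411252\right) \left(1670980 + 1414745\right) + N} = \frac{-268784 - 1212470}{\left(-66290 + 1411252\right) \left(1670980 + 1414745\right) + 3491235} = - \frac{1481254}{1344962 \cdot 3085725 + 3491235} = - \frac{1481254}{4150182867450 + 3491235} = - \frac{1481254}{4150186358685}$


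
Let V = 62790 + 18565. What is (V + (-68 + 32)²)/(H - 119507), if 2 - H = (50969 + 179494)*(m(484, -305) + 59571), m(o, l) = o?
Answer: -82651/13840574970 ≈ -5.9716e-6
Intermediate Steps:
V = 81355
H = -13840455463 (H = 2 - (50969 + 179494)*(484 + 59571) = 2 - 230463*60055 = 2 - 1*13840455465 = 2 - 13840455465 = -13840455463)
(V + (-68 + 32)²)/(H - 119507) = (81355 + (-68 + 32)²)/(-13840455463 - 119507) = (81355 + (-36)²)/(-13840574970) = (81355 + 1296)*(-1/13840574970) = 82651*(-1/13840574970) = -82651/13840574970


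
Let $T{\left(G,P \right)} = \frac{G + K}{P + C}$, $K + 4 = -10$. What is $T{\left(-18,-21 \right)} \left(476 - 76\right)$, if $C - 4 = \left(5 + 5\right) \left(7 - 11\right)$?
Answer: $\frac{12800}{57} \approx 224.56$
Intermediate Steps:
$K = -14$ ($K = -4 - 10 = -14$)
$C = -36$ ($C = 4 + \left(5 + 5\right) \left(7 - 11\right) = 4 + 10 \left(-4\right) = 4 - 40 = -36$)
$T{\left(G,P \right)} = \frac{-14 + G}{-36 + P}$ ($T{\left(G,P \right)} = \frac{G - 14}{P - 36} = \frac{-14 + G}{-36 + P}$)
$T{\left(-18,-21 \right)} \left(476 - 76\right) = \frac{-14 - 18}{-36 - 21} \left(476 - 76\right) = \frac{1}{-57} \left(-32\right) 400 = \left(- \frac{1}{57}\right) \left(-32\right) 400 = \frac{32}{57} \cdot 400 = \frac{12800}{57}$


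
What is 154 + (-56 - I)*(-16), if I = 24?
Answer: 1434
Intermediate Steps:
154 + (-56 - I)*(-16) = 154 + (-56 - 1*24)*(-16) = 154 + (-56 - 24)*(-16) = 154 - 80*(-16) = 154 + 1280 = 1434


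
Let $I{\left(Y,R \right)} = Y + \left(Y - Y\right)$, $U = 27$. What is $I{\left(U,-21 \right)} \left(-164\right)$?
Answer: $-4428$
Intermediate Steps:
$I{\left(Y,R \right)} = Y$ ($I{\left(Y,R \right)} = Y + 0 = Y$)
$I{\left(U,-21 \right)} \left(-164\right) = 27 \left(-164\right) = -4428$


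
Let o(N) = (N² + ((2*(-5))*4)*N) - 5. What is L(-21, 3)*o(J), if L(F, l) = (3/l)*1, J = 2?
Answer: -81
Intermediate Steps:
L(F, l) = 3/l
o(N) = -5 + N² - 40*N (o(N) = (N² + (-10*4)*N) - 5 = (N² - 40*N) - 5 = -5 + N² - 40*N)
L(-21, 3)*o(J) = (3/3)*(-5 + 2² - 40*2) = (3*(⅓))*(-5 + 4 - 80) = 1*(-81) = -81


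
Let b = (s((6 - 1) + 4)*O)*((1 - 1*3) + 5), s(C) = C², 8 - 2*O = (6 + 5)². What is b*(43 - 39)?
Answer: -54918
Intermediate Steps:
O = -113/2 (O = 4 - (6 + 5)²/2 = 4 - ½*11² = 4 - ½*121 = 4 - 121/2 = -113/2 ≈ -56.500)
b = -27459/2 (b = (((6 - 1) + 4)²*(-113/2))*((1 - 1*3) + 5) = ((5 + 4)²*(-113/2))*((1 - 3) + 5) = (9²*(-113/2))*(-2 + 5) = (81*(-113/2))*3 = -9153/2*3 = -27459/2 ≈ -13730.)
b*(43 - 39) = -27459*(43 - 39)/2 = -27459/2*4 = -54918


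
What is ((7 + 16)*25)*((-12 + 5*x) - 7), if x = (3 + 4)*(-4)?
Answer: -91425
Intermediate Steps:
x = -28 (x = 7*(-4) = -28)
((7 + 16)*25)*((-12 + 5*x) - 7) = ((7 + 16)*25)*((-12 + 5*(-28)) - 7) = (23*25)*((-12 - 140) - 7) = 575*(-152 - 7) = 575*(-159) = -91425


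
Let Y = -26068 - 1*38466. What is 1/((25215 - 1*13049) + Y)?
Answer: -1/52368 ≈ -1.9096e-5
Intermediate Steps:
Y = -64534 (Y = -26068 - 38466 = -64534)
1/((25215 - 1*13049) + Y) = 1/((25215 - 1*13049) - 64534) = 1/((25215 - 13049) - 64534) = 1/(12166 - 64534) = 1/(-52368) = -1/52368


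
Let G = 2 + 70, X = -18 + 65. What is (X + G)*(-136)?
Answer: -16184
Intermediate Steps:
X = 47
G = 72
(X + G)*(-136) = (47 + 72)*(-136) = 119*(-136) = -16184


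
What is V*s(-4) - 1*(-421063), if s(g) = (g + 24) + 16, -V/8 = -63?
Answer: 439207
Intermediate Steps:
V = 504 (V = -8*(-63) = 504)
s(g) = 40 + g (s(g) = (24 + g) + 16 = 40 + g)
V*s(-4) - 1*(-421063) = 504*(40 - 4) - 1*(-421063) = 504*36 + 421063 = 18144 + 421063 = 439207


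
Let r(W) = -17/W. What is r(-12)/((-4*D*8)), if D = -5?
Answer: 17/1920 ≈ 0.0088542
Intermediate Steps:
r(-12)/((-4*D*8)) = (-17/(-12))/((-4*(-5)*8)) = (-17*(-1/12))/((20*8)) = (17/12)/160 = (17/12)*(1/160) = 17/1920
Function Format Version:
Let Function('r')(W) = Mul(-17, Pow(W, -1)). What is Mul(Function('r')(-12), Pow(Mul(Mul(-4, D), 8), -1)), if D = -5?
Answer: Rational(17, 1920) ≈ 0.0088542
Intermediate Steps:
Mul(Function('r')(-12), Pow(Mul(Mul(-4, D), 8), -1)) = Mul(Mul(-17, Pow(-12, -1)), Pow(Mul(Mul(-4, -5), 8), -1)) = Mul(Mul(-17, Rational(-1, 12)), Pow(Mul(20, 8), -1)) = Mul(Rational(17, 12), Pow(160, -1)) = Mul(Rational(17, 12), Rational(1, 160)) = Rational(17, 1920)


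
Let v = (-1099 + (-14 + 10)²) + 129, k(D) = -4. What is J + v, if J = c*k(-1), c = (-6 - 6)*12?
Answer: -378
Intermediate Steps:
c = -144 (c = -12*12 = -144)
v = -954 (v = (-1099 + (-4)²) + 129 = (-1099 + 16) + 129 = -1083 + 129 = -954)
J = 576 (J = -144*(-4) = 576)
J + v = 576 - 954 = -378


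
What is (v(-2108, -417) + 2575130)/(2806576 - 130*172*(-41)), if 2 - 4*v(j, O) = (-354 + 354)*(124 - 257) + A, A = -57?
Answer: 10300579/14893344 ≈ 0.69162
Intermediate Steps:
v(j, O) = 59/4 (v(j, O) = ½ - ((-354 + 354)*(124 - 257) - 57)/4 = ½ - (0*(-133) - 57)/4 = ½ - (0 - 57)/4 = ½ - ¼*(-57) = ½ + 57/4 = 59/4)
(v(-2108, -417) + 2575130)/(2806576 - 130*172*(-41)) = (59/4 + 2575130)/(2806576 - 130*172*(-41)) = 10300579/(4*(2806576 - 22360*(-41))) = 10300579/(4*(2806576 + 916760)) = (10300579/4)/3723336 = (10300579/4)*(1/3723336) = 10300579/14893344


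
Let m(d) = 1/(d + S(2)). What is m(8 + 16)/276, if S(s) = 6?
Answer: 1/8280 ≈ 0.00012077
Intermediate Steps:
m(d) = 1/(6 + d) (m(d) = 1/(d + 6) = 1/(6 + d))
m(8 + 16)/276 = 1/((6 + (8 + 16))*276) = (1/276)/(6 + 24) = (1/276)/30 = (1/30)*(1/276) = 1/8280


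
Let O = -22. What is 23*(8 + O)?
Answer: -322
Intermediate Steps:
23*(8 + O) = 23*(8 - 22) = 23*(-14) = -322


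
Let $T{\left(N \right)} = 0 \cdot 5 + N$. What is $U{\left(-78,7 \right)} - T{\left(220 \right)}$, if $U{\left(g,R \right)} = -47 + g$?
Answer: $-345$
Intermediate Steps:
$T{\left(N \right)} = N$ ($T{\left(N \right)} = 0 + N = N$)
$U{\left(-78,7 \right)} - T{\left(220 \right)} = \left(-47 - 78\right) - 220 = -125 - 220 = -345$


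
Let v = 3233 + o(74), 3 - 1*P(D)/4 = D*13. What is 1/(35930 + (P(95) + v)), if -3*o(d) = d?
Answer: 3/102631 ≈ 2.9231e-5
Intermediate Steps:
o(d) = -d/3
P(D) = 12 - 52*D (P(D) = 12 - 4*D*13 = 12 - 52*D)
v = 9625/3 (v = 3233 - ⅓*74 = 3233 - 74/3 = 9625/3 ≈ 3208.3)
1/(35930 + (P(95) + v)) = 1/(35930 + ((12 - 52*95) + 9625/3)) = 1/(35930 + ((12 - 4940) + 9625/3)) = 1/(35930 + (-4928 + 9625/3)) = 1/(35930 - 5159/3) = 1/(102631/3) = 3/102631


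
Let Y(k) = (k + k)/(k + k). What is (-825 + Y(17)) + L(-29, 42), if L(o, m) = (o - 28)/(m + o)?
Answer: -10769/13 ≈ -828.38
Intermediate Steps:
L(o, m) = (-28 + o)/(m + o)
Y(k) = 1 (Y(k) = (2*k)/((2*k)) = (2*k)*(1/(2*k)) = 1)
(-825 + Y(17)) + L(-29, 42) = (-825 + 1) + (-28 - 29)/(42 - 29) = -824 - 57/13 = -10769/13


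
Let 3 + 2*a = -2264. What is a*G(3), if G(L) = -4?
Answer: 4534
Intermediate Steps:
a = -2267/2 (a = -3/2 + (½)*(-2264) = -3/2 - 1132 = -2267/2 ≈ -1133.5)
a*G(3) = -2267/2*(-4) = 4534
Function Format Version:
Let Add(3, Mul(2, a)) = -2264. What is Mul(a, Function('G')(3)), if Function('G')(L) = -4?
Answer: 4534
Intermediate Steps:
a = Rational(-2267, 2) (a = Add(Rational(-3, 2), Mul(Rational(1, 2), -2264)) = Add(Rational(-3, 2), -1132) = Rational(-2267, 2) ≈ -1133.5)
Mul(a, Function('G')(3)) = Mul(Rational(-2267, 2), -4) = 4534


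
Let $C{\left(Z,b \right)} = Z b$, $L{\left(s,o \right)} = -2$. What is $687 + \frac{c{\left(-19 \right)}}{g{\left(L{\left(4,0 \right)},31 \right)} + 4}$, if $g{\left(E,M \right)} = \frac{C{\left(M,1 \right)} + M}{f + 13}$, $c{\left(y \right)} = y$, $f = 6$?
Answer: $\frac{94445}{138} \approx 684.38$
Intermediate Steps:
$g{\left(E,M \right)} = \frac{2 M}{19}$ ($g{\left(E,M \right)} = \frac{M 1 + M}{6 + 13} = \frac{M + M}{19} = 2 M \frac{1}{19} = \frac{2 M}{19}$)
$687 + \frac{c{\left(-19 \right)}}{g{\left(L{\left(4,0 \right)},31 \right)} + 4} = 687 - \frac{19}{\frac{2}{19} \cdot 31 + 4} = 687 - \frac{19}{\frac{62}{19} + 4} = 687 - \frac{19}{\frac{138}{19}} = 687 - \frac{361}{138} = \frac{94445}{138}$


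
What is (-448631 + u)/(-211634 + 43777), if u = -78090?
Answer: 526721/167857 ≈ 3.1379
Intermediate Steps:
(-448631 + u)/(-211634 + 43777) = (-448631 - 78090)/(-211634 + 43777) = -526721/(-167857) = -526721*(-1/167857) = 526721/167857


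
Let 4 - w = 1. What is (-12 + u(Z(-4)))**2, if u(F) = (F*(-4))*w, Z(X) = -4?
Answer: 1296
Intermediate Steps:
w = 3 (w = 4 - 1*1 = 4 - 1 = 3)
u(F) = -12*F (u(F) = (F*(-4))*3 = -4*F*3 = -12*F)
(-12 + u(Z(-4)))**2 = (-12 - 12*(-4))**2 = (-12 + 48)**2 = 36**2 = 1296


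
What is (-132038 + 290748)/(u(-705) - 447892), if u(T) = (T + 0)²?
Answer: 158710/49133 ≈ 3.2302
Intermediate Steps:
u(T) = T²
(-132038 + 290748)/(u(-705) - 447892) = (-132038 + 290748)/((-705)² - 447892) = 158710/(497025 - 447892) = 158710/49133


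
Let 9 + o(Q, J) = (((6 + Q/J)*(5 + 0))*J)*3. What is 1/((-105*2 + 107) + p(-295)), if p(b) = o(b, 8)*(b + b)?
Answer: 1/2191157 ≈ 4.5638e-7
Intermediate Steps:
o(Q, J) = -9 + 3*J*(30 + 5*Q/J) (o(Q, J) = -9 + (((6 + Q/J)*(5 + 0))*J)*3 = -9 + (((6 + Q/J)*5)*J)*3 = -9 + ((30 + 5*Q/J)*J)*3 = -9 + (J*(30 + 5*Q/J))*3 = -9 + 3*J*(30 + 5*Q/J))
p(b) = 2*b*(711 + 15*b) (p(b) = (-9 + 15*b + 90*8)*(b + b) = (-9 + 15*b + 720)*(2*b) = (711 + 15*b)*(2*b) = 2*b*(711 + 15*b))
1/((-105*2 + 107) + p(-295)) = 1/((-105*2 + 107) + 6*(-295)*(237 + 5*(-295))) = 1/((-210 + 107) + 6*(-295)*(237 - 1475)) = 1/(-103 + 6*(-295)*(-1238)) = 1/(-103 + 2191260) = 1/2191157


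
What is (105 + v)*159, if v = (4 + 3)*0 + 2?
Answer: 17013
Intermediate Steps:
v = 2 (v = 7*0 + 2 = 0 + 2 = 2)
(105 + v)*159 = (105 + 2)*159 = 107*159 = 17013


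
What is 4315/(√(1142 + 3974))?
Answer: 4315*√1279/2558 ≈ 60.328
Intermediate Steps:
4315/(√(1142 + 3974)) = 4315/(√5116) = 4315/((2*√1279)) = 4315*(√1279/2558) = 4315*√1279/2558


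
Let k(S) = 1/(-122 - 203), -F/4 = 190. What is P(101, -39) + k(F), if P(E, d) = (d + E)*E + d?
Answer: 2022474/325 ≈ 6223.0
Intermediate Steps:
F = -760 (F = -4*190 = -760)
k(S) = -1/325 (k(S) = 1/(-325) = -1/325)
P(E, d) = d + E*(E + d) (P(E, d) = (E + d)*E + d = E*(E + d) + d = d + E*(E + d))
P(101, -39) + k(F) = (-39 + 101² + 101*(-39)) - 1/325 = (-39 + 10201 - 3939) - 1/325 = 6223 - 1/325 = 2022474/325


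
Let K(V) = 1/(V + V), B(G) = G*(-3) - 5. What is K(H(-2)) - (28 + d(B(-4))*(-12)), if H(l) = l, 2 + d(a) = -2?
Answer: -305/4 ≈ -76.250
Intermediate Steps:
B(G) = -5 - 3*G (B(G) = -3*G - 5 = -5 - 3*G)
d(a) = -4 (d(a) = -2 - 2 = -4)
K(V) = 1/(2*V)
K(H(-2)) - (28 + d(B(-4))*(-12)) = (1/2)/(-2) - (28 - 4*(-12)) = (1/2)*(-1/2) - (28 + 48) = -1/4 - 1*76 = -1/4 - 76 = -305/4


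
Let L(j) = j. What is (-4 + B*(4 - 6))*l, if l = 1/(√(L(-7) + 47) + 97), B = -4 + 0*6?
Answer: 388/9369 - 8*√10/9369 ≈ 0.038713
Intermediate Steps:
B = -4 (B = -4 + 0 = -4)
l = 1/(97 + 2*√10) (l = 1/(√(-7 + 47) + 97) = 1/(√40 + 97) = 1/(2*√10 + 97) = 1/(97 + 2*√10) ≈ 0.0096782)
(-4 + B*(4 - 6))*l = (-4 - 4*(4 - 6))*(97/9369 - 2*√10/9369) = (-4 - 4*(-2))*(97/9369 - 2*√10/9369) = (-4 + 8)*(97/9369 - 2*√10/9369) = 4*(97/9369 - 2*√10/9369) = 388/9369 - 8*√10/9369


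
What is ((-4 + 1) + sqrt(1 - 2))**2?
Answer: (-3 + I)**2 ≈ 8.0 - 6.0*I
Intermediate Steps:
((-4 + 1) + sqrt(1 - 2))**2 = (-3 + sqrt(-1))**2 = (-3 + I)**2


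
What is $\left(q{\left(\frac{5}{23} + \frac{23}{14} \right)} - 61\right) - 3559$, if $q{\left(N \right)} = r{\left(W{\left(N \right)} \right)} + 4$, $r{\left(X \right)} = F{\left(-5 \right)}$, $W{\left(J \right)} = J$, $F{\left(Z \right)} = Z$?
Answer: $-3621$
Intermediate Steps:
$r{\left(X \right)} = -5$
$q{\left(N \right)} = -1$ ($q{\left(N \right)} = -5 + 4 = -1$)
$\left(q{\left(\frac{5}{23} + \frac{23}{14} \right)} - 61\right) - 3559 = \left(-1 - 61\right) - 3559 = -62 - 3559 = -3621$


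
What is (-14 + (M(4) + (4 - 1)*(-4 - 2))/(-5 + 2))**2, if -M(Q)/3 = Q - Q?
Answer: 64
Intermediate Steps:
M(Q) = 0 (M(Q) = -3*(Q - Q) = -3*0 = 0)
(-14 + (M(4) + (4 - 1)*(-4 - 2))/(-5 + 2))**2 = (-14 + (0 + (4 - 1)*(-4 - 2))/(-5 + 2))**2 = (-14 + (0 + 3*(-6))/(-3))**2 = (-14 + (0 - 18)*(-1/3))**2 = (-14 - 18*(-1/3))**2 = (-14 + 6)**2 = (-8)**2 = 64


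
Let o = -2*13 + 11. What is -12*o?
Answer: 180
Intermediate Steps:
o = -15 (o = -26 + 11 = -15)
-12*o = -12*(-15) = 180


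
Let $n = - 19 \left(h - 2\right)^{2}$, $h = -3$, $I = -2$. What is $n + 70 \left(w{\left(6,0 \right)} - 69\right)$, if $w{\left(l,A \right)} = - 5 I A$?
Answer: $-5305$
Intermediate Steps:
$w{\left(l,A \right)} = 10 A$ ($w{\left(l,A \right)} = \left(-5\right) \left(-2\right) A = 10 A$)
$n = -475$ ($n = - 19 \left(-3 - 2\right)^{2} = - 19 \left(-5\right)^{2} = \left(-19\right) 25 = -475$)
$n + 70 \left(w{\left(6,0 \right)} - 69\right) = -475 + 70 \left(10 \cdot 0 - 69\right) = -475 + 70 \left(0 - 69\right) = -475 + 70 \left(-69\right) = -475 - 4830 = -5305$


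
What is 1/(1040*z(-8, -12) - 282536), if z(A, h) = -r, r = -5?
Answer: -1/277336 ≈ -3.6057e-6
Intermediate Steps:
z(A, h) = 5 (z(A, h) = -1*(-5) = 5)
1/(1040*z(-8, -12) - 282536) = 1/(1040*5 - 282536) = 1/(5200 - 282536) = 1/(-277336) = -1/277336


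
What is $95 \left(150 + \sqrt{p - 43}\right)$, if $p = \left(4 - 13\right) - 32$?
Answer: $14250 + 190 i \sqrt{21} \approx 14250.0 + 870.69 i$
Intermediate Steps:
$p = -41$ ($p = \left(4 - 13\right) - 32 = -9 - 32 = -41$)
$95 \left(150 + \sqrt{p - 43}\right) = 95 \left(150 + \sqrt{-41 - 43}\right) = 95 \left(150 + \sqrt{-84}\right) = 95 \left(150 + 2 i \sqrt{21}\right) = 14250 + 190 i \sqrt{21}$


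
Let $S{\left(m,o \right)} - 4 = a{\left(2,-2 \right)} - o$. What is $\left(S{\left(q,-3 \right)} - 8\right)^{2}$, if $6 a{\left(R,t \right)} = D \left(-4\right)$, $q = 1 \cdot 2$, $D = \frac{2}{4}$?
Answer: $\frac{16}{9} \approx 1.7778$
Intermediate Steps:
$D = \frac{1}{2}$ ($D = 2 \cdot \frac{1}{4} = \frac{1}{2} \approx 0.5$)
$q = 2$
$a{\left(R,t \right)} = - \frac{1}{3}$ ($a{\left(R,t \right)} = \frac{\frac{1}{2} \left(-4\right)}{6} = \frac{1}{6} \left(-2\right) = - \frac{1}{3}$)
$S{\left(m,o \right)} = \frac{11}{3} - o$ ($S{\left(m,o \right)} = 4 - \left(\frac{1}{3} + o\right) = \frac{11}{3} - o$)
$\left(S{\left(q,-3 \right)} - 8\right)^{2} = \left(\left(\frac{11}{3} - -3\right) - 8\right)^{2} = \left(\left(\frac{11}{3} + 3\right) - 8\right)^{2} = \left(\frac{20}{3} - 8\right)^{2} = \left(- \frac{4}{3}\right)^{2} = \frac{16}{9}$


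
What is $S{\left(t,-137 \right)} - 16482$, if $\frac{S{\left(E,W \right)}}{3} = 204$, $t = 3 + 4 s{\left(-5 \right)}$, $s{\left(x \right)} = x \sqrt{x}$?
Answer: $-15870$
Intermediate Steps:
$s{\left(x \right)} = x^{\frac{3}{2}}$
$t = 3 - 20 i \sqrt{5}$ ($t = 3 + 4 \left(-5\right)^{\frac{3}{2}} = 3 + 4 \left(- 5 i \sqrt{5}\right) = 3 - 20 i \sqrt{5} \approx 3.0 - 44.721 i$)
$S{\left(E,W \right)} = 612$ ($S{\left(E,W \right)} = 3 \cdot 204 = 612$)
$S{\left(t,-137 \right)} - 16482 = 612 - 16482 = -15870$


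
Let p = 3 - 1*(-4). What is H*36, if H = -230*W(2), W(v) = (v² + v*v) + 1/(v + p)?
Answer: -67160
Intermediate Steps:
p = 7 (p = 3 + 4 = 7)
W(v) = 1/(7 + v) + 2*v² (W(v) = (v² + v*v) + 1/(v + 7) = (v² + v²) + 1/(7 + v) = 2*v² + 1/(7 + v) = 1/(7 + v) + 2*v²)
H = -16790/9 (H = -230*(1 + 2*2³ + 14*2²)/(7 + 2) = -230*(1 + 2*8 + 14*4)/9 = -230*(1 + 16 + 56)/9 = -230*73/9 = -16790/9 ≈ -1865.6)
H*36 = -16790/9*36 = -67160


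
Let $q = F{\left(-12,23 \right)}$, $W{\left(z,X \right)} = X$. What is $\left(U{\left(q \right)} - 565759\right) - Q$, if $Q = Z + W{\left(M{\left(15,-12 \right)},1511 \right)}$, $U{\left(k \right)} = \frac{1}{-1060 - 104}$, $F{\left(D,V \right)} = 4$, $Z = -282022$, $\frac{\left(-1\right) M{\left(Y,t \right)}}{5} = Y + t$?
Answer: $- \frac{332028673}{1164} \approx -2.8525 \cdot 10^{5}$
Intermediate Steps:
$M{\left(Y,t \right)} = - 5 Y - 5 t$ ($M{\left(Y,t \right)} = - 5 \left(Y + t\right) = - 5 Y - 5 t$)
$q = 4$
$U{\left(k \right)} = - \frac{1}{1164}$ ($U{\left(k \right)} = \frac{1}{-1164} = - \frac{1}{1164}$)
$Q = -280511$ ($Q = -282022 + 1511 = -280511$)
$\left(U{\left(q \right)} - 565759\right) - Q = \left(- \frac{1}{1164} - 565759\right) - -280511 = - \frac{658543477}{1164} + 280511 = - \frac{332028673}{1164}$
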